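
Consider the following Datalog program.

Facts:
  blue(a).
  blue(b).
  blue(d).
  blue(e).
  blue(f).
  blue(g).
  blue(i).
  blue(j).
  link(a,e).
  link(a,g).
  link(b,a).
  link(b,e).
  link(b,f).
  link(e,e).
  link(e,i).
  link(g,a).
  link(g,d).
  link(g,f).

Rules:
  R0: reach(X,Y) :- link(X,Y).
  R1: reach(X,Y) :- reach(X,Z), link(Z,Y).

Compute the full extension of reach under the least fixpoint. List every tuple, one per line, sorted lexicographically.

reach(a,a)
reach(a,d)
reach(a,e)
reach(a,f)
reach(a,g)
reach(a,i)
reach(b,a)
reach(b,d)
reach(b,e)
reach(b,f)
reach(b,g)
reach(b,i)
reach(e,e)
reach(e,i)
reach(g,a)
reach(g,d)
reach(g,e)
reach(g,f)
reach(g,g)
reach(g,i)

round 1: derive reach(a,e) via R0 from link(a,e)
round 1: derive reach(a,g) via R0 from link(a,g)
round 1: derive reach(b,a) via R0 from link(b,a)
round 1: derive reach(b,e) via R0 from link(b,e)
round 1: derive reach(b,f) via R0 from link(b,f)
round 1: derive reach(e,e) via R0 from link(e,e)
round 1: derive reach(e,i) via R0 from link(e,i)
round 1: derive reach(g,a) via R0 from link(g,a)
round 1: derive reach(g,d) via R0 from link(g,d)
round 1: derive reach(g,f) via R0 from link(g,f)
round 2: derive reach(a,a) via R1 from reach(a,g), link(g,a)
round 2: derive reach(a,d) via R1 from reach(a,g), link(g,d)
round 2: derive reach(a,f) via R1 from reach(a,g), link(g,f)
round 2: derive reach(a,i) via R1 from reach(a,e), link(e,i)
round 2: derive reach(b,g) via R1 from reach(b,a), link(a,g)
round 2: derive reach(b,i) via R1 from reach(b,e), link(e,i)
round 2: derive reach(g,e) via R1 from reach(g,a), link(a,e)
round 2: derive reach(g,g) via R1 from reach(g,a), link(a,g)
round 3: derive reach(b,d) via R1 from reach(b,g), link(g,d)
round 3: derive reach(g,i) via R1 from reach(g,e), link(e,i)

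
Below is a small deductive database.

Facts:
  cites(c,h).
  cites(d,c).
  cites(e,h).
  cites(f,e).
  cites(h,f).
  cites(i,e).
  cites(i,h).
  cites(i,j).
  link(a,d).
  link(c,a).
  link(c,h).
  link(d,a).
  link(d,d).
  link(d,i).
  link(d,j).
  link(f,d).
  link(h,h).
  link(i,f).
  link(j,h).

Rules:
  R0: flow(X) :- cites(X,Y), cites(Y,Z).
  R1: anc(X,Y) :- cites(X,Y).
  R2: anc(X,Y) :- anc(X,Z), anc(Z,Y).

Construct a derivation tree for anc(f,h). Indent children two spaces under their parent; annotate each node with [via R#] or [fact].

round 1: derive anc(c,h) via R1 from cites(c,h)
round 1: derive anc(d,c) via R1 from cites(d,c)
round 1: derive anc(e,h) via R1 from cites(e,h)
round 1: derive anc(f,e) via R1 from cites(f,e)
round 1: derive anc(h,f) via R1 from cites(h,f)
round 1: derive anc(i,e) via R1 from cites(i,e)
round 1: derive anc(i,h) via R1 from cites(i,h)
round 1: derive anc(i,j) via R1 from cites(i,j)
round 2: derive anc(c,f) via R2 from anc(c,h), anc(h,f)
round 2: derive anc(d,h) via R2 from anc(d,c), anc(c,h)
round 2: derive anc(e,f) via R2 from anc(e,h), anc(h,f)
round 2: derive anc(f,h) via R2 from anc(f,e), anc(e,h)
round 2: derive anc(h,e) via R2 from anc(h,f), anc(f,e)
round 2: derive anc(i,f) via R2 from anc(i,h), anc(h,f)
round 3: derive anc(c,e) via R2 from anc(c,f), anc(f,e)
round 3: derive anc(d,e) via R2 from anc(d,h), anc(h,e)
round 3: derive anc(d,f) via R2 from anc(d,c), anc(c,f)
round 3: derive anc(e,e) via R2 from anc(e,f), anc(f,e)
round 3: derive anc(f,f) via R2 from anc(f,e), anc(e,f)
round 3: derive anc(h,h) via R2 from anc(h,e), anc(e,h)

anc(f,h)  [via R2]
  anc(f,e)  [via R1]
    cites(f,e)  [fact]
  anc(e,h)  [via R1]
    cites(e,h)  [fact]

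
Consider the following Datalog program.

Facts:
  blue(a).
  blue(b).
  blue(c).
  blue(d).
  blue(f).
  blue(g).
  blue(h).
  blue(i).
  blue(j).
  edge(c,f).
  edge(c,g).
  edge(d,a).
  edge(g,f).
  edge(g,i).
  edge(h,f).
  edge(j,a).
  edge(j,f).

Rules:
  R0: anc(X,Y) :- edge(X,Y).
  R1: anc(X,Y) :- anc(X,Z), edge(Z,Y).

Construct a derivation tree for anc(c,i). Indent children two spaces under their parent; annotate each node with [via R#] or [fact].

round 1: derive anc(c,f) via R0 from edge(c,f)
round 1: derive anc(c,g) via R0 from edge(c,g)
round 1: derive anc(d,a) via R0 from edge(d,a)
round 1: derive anc(g,f) via R0 from edge(g,f)
round 1: derive anc(g,i) via R0 from edge(g,i)
round 1: derive anc(h,f) via R0 from edge(h,f)
round 1: derive anc(j,a) via R0 from edge(j,a)
round 1: derive anc(j,f) via R0 from edge(j,f)
round 2: derive anc(c,i) via R1 from anc(c,g), edge(g,i)

anc(c,i)  [via R1]
  anc(c,g)  [via R0]
    edge(c,g)  [fact]
  edge(g,i)  [fact]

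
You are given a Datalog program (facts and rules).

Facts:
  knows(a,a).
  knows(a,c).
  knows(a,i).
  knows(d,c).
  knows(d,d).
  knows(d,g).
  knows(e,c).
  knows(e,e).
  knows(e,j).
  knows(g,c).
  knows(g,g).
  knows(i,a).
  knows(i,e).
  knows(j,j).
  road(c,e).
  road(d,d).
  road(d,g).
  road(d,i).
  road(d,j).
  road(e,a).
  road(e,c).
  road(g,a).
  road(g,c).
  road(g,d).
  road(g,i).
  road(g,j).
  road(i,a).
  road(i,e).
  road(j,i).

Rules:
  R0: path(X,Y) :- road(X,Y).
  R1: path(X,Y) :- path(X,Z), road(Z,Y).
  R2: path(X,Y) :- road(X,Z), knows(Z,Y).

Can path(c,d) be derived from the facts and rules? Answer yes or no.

no

round 1: derive path(c,e) via R0 from road(c,e)
round 1: derive path(d,d) via R0 from road(d,d)
round 1: derive path(d,g) via R0 from road(d,g)
round 1: derive path(d,i) via R0 from road(d,i)
round 1: derive path(d,j) via R0 from road(d,j)
round 1: derive path(e,a) via R0 from road(e,a)
round 1: derive path(e,c) via R0 from road(e,c)
round 1: derive path(g,a) via R0 from road(g,a)
round 1: derive path(g,c) via R0 from road(g,c)
round 1: derive path(g,d) via R0 from road(g,d)
round 1: derive path(g,i) via R0 from road(g,i)
round 1: derive path(g,j) via R0 from road(g,j)
round 1: derive path(i,a) via R0 from road(i,a)
round 1: derive path(i,e) via R0 from road(i,e)
round 1: derive path(j,i) via R0 from road(j,i)
round 1: derive path(c,c) via R2 from road(c,e), knows(e,c)
round 1: derive path(c,j) via R2 from road(c,e), knows(e,j)
round 1: derive path(d,a) via R2 from road(d,i), knows(i,a)
round 1: derive path(d,c) via R2 from road(d,d), knows(d,c)
round 1: derive path(d,e) via R2 from road(d,i), knows(i,e)
round 1: derive path(e,i) via R2 from road(e,a), knows(a,i)
round 1: derive path(g,e) via R2 from road(g,i), knows(i,e)
round 1: derive path(g,g) via R2 from road(g,d), knows(d,g)
round 1: derive path(i,c) via R2 from road(i,a), knows(a,c)
round 1: derive path(i,i) via R2 from road(i,a), knows(a,i)
round 1: derive path(i,j) via R2 from road(i,e), knows(e,j)
round 1: derive path(j,a) via R2 from road(j,i), knows(i,a)
round 1: derive path(j,e) via R2 from road(j,i), knows(i,e)
round 2: derive path(c,a) via R1 from path(c,e), road(e,a)
round 2: derive path(c,i) via R1 from path(c,j), road(j,i)
round 2: derive path(e,e) via R1 from path(e,c), road(c,e)
round 2: derive path(j,c) via R1 from path(j,e), road(e,c)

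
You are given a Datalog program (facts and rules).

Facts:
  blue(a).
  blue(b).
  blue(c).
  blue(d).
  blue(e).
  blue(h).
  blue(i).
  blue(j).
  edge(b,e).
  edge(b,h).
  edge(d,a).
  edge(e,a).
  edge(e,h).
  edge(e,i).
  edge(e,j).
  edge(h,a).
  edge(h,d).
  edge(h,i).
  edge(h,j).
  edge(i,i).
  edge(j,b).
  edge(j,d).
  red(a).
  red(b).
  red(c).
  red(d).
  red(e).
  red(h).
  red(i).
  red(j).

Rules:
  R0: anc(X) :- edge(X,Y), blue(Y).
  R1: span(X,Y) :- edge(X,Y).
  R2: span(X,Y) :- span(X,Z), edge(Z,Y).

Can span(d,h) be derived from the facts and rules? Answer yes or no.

round 1: derive span(b,e) via R1 from edge(b,e)
round 1: derive span(b,h) via R1 from edge(b,h)
round 1: derive span(d,a) via R1 from edge(d,a)
round 1: derive span(e,a) via R1 from edge(e,a)
round 1: derive span(e,h) via R1 from edge(e,h)
round 1: derive span(e,i) via R1 from edge(e,i)
round 1: derive span(e,j) via R1 from edge(e,j)
round 1: derive span(h,a) via R1 from edge(h,a)
round 1: derive span(h,d) via R1 from edge(h,d)
round 1: derive span(h,i) via R1 from edge(h,i)
round 1: derive span(h,j) via R1 from edge(h,j)
round 1: derive span(i,i) via R1 from edge(i,i)
round 1: derive span(j,b) via R1 from edge(j,b)
round 1: derive span(j,d) via R1 from edge(j,d)
round 2: derive span(b,a) via R2 from span(b,e), edge(e,a)
round 2: derive span(b,d) via R2 from span(b,h), edge(h,d)
round 2: derive span(b,i) via R2 from span(b,e), edge(e,i)
round 2: derive span(b,j) via R2 from span(b,e), edge(e,j)
round 2: derive span(e,b) via R2 from span(e,j), edge(j,b)
round 2: derive span(e,d) via R2 from span(e,h), edge(h,d)
round 2: derive span(h,b) via R2 from span(h,j), edge(j,b)
round 2: derive span(j,a) via R2 from span(j,d), edge(d,a)
round 2: derive span(j,e) via R2 from span(j,b), edge(b,e)
round 2: derive span(j,h) via R2 from span(j,b), edge(b,h)
round 3: derive span(b,b) via R2 from span(b,j), edge(j,b)
round 3: derive span(e,e) via R2 from span(e,b), edge(b,e)
round 3: derive span(h,e) via R2 from span(h,b), edge(b,e)
round 3: derive span(h,h) via R2 from span(h,b), edge(b,h)
round 3: derive span(j,i) via R2 from span(j,e), edge(e,i)
round 3: derive span(j,j) via R2 from span(j,e), edge(e,j)

no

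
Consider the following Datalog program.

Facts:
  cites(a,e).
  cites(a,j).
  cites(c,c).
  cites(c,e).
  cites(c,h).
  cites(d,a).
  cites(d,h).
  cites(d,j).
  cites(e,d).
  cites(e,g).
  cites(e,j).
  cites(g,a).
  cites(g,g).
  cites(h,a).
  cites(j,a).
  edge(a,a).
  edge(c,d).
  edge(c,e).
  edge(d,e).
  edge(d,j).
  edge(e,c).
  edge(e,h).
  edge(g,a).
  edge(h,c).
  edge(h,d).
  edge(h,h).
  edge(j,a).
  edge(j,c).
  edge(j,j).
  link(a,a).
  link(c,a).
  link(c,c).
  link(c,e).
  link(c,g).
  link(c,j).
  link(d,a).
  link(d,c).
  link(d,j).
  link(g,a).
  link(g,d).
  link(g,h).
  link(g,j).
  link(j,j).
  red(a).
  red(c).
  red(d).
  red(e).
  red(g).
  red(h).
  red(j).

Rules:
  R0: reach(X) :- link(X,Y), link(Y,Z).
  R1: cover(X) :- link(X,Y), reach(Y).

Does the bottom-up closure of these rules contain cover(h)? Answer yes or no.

no

round 1: derive reach(a) via R0 from link(a,a), link(a,a)
round 1: derive reach(c) via R0 from link(c,a), link(a,a)
round 1: derive reach(d) via R0 from link(d,a), link(a,a)
round 1: derive reach(g) via R0 from link(g,a), link(a,a)
round 1: derive reach(j) via R0 from link(j,j), link(j,j)
round 2: derive cover(a) via R1 from link(a,a), reach(a)
round 2: derive cover(c) via R1 from link(c,a), reach(a)
round 2: derive cover(d) via R1 from link(d,a), reach(a)
round 2: derive cover(g) via R1 from link(g,a), reach(a)
round 2: derive cover(j) via R1 from link(j,j), reach(j)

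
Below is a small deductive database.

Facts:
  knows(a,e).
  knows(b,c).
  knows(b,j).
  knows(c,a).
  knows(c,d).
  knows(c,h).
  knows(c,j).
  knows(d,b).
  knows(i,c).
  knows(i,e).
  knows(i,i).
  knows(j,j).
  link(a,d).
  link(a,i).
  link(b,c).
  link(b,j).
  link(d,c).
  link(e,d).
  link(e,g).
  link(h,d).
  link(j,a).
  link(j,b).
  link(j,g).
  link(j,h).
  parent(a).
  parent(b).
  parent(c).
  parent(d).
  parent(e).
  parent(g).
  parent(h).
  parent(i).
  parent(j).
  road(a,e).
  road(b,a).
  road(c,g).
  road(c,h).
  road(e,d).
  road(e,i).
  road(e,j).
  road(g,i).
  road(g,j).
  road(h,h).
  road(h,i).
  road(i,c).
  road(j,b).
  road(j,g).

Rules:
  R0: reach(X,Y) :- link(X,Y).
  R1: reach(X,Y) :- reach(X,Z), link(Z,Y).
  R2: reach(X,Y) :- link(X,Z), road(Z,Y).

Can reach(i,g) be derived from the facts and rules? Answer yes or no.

no

round 1: derive reach(a,d) via R0 from link(a,d)
round 1: derive reach(a,i) via R0 from link(a,i)
round 1: derive reach(b,c) via R0 from link(b,c)
round 1: derive reach(b,j) via R0 from link(b,j)
round 1: derive reach(d,c) via R0 from link(d,c)
round 1: derive reach(e,d) via R0 from link(e,d)
round 1: derive reach(e,g) via R0 from link(e,g)
round 1: derive reach(h,d) via R0 from link(h,d)
round 1: derive reach(j,a) via R0 from link(j,a)
round 1: derive reach(j,b) via R0 from link(j,b)
round 1: derive reach(j,g) via R0 from link(j,g)
round 1: derive reach(j,h) via R0 from link(j,h)
round 1: derive reach(a,c) via R2 from link(a,i), road(i,c)
round 1: derive reach(b,b) via R2 from link(b,j), road(j,b)
round 1: derive reach(b,g) via R2 from link(b,c), road(c,g)
round 1: derive reach(b,h) via R2 from link(b,c), road(c,h)
round 1: derive reach(d,g) via R2 from link(d,c), road(c,g)
round 1: derive reach(d,h) via R2 from link(d,c), road(c,h)
round 1: derive reach(e,i) via R2 from link(e,g), road(g,i)
round 1: derive reach(e,j) via R2 from link(e,g), road(g,j)
round 1: derive reach(j,e) via R2 from link(j,a), road(a,e)
round 1: derive reach(j,i) via R2 from link(j,g), road(g,i)
round 1: derive reach(j,j) via R2 from link(j,g), road(g,j)
round 2: derive reach(b,a) via R1 from reach(b,j), link(j,a)
round 2: derive reach(b,d) via R1 from reach(b,h), link(h,d)
round 2: derive reach(d,d) via R1 from reach(d,h), link(h,d)
round 2: derive reach(e,a) via R1 from reach(e,j), link(j,a)
round 2: derive reach(e,b) via R1 from reach(e,j), link(j,b)
round 2: derive reach(e,c) via R1 from reach(e,d), link(d,c)
round 2: derive reach(e,h) via R1 from reach(e,j), link(j,h)
round 2: derive reach(h,c) via R1 from reach(h,d), link(d,c)
round 2: derive reach(j,c) via R1 from reach(j,b), link(b,c)
round 2: derive reach(j,d) via R1 from reach(j,a), link(a,d)
round 3: derive reach(b,i) via R1 from reach(b,a), link(a,i)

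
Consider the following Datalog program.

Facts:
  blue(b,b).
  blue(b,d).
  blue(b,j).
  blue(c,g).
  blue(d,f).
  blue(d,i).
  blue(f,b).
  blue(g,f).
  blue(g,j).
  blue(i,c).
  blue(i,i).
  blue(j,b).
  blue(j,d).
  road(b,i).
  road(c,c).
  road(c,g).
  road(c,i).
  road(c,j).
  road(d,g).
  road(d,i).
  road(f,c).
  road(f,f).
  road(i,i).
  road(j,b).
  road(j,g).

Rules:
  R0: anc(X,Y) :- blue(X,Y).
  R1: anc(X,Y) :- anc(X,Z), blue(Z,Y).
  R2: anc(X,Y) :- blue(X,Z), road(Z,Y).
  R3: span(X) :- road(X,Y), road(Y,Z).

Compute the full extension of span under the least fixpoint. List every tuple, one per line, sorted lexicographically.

span(b)
span(c)
span(d)
span(f)
span(i)
span(j)

round 1: derive span(b) via R3 from road(b,i), road(i,i)
round 1: derive span(c) via R3 from road(c,c), road(c,c)
round 1: derive span(d) via R3 from road(d,i), road(i,i)
round 1: derive span(f) via R3 from road(f,c), road(c,c)
round 1: derive span(i) via R3 from road(i,i), road(i,i)
round 1: derive span(j) via R3 from road(j,b), road(b,i)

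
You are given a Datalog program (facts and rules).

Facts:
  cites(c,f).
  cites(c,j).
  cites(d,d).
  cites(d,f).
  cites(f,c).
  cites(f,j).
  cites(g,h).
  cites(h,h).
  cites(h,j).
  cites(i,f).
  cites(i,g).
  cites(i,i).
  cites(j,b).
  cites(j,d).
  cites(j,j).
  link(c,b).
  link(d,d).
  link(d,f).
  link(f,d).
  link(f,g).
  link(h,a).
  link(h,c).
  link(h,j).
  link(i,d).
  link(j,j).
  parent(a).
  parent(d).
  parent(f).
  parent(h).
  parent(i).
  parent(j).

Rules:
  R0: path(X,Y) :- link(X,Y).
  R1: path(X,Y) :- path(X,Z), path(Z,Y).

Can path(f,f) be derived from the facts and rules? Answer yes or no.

round 1: derive path(c,b) via R0 from link(c,b)
round 1: derive path(d,d) via R0 from link(d,d)
round 1: derive path(d,f) via R0 from link(d,f)
round 1: derive path(f,d) via R0 from link(f,d)
round 1: derive path(f,g) via R0 from link(f,g)
round 1: derive path(h,a) via R0 from link(h,a)
round 1: derive path(h,c) via R0 from link(h,c)
round 1: derive path(h,j) via R0 from link(h,j)
round 1: derive path(i,d) via R0 from link(i,d)
round 1: derive path(j,j) via R0 from link(j,j)
round 2: derive path(d,g) via R1 from path(d,f), path(f,g)
round 2: derive path(f,f) via R1 from path(f,d), path(d,f)
round 2: derive path(h,b) via R1 from path(h,c), path(c,b)
round 2: derive path(i,f) via R1 from path(i,d), path(d,f)
round 3: derive path(i,g) via R1 from path(i,d), path(d,g)

yes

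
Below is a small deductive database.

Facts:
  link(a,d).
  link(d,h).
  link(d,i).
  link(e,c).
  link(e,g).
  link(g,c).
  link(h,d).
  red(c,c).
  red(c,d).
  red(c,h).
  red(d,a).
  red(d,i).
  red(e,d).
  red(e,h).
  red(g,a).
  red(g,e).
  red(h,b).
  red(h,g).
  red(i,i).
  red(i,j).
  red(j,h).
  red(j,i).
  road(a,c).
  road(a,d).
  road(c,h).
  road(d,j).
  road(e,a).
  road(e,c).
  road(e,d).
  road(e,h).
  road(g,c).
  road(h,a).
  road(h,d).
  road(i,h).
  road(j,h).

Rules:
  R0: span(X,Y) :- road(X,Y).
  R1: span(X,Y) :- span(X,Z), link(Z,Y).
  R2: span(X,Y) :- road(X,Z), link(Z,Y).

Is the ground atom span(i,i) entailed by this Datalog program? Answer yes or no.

yes

round 1: derive span(a,c) via R0 from road(a,c)
round 1: derive span(a,d) via R0 from road(a,d)
round 1: derive span(c,h) via R0 from road(c,h)
round 1: derive span(d,j) via R0 from road(d,j)
round 1: derive span(e,a) via R0 from road(e,a)
round 1: derive span(e,c) via R0 from road(e,c)
round 1: derive span(e,d) via R0 from road(e,d)
round 1: derive span(e,h) via R0 from road(e,h)
round 1: derive span(g,c) via R0 from road(g,c)
round 1: derive span(h,a) via R0 from road(h,a)
round 1: derive span(h,d) via R0 from road(h,d)
round 1: derive span(i,h) via R0 from road(i,h)
round 1: derive span(j,h) via R0 from road(j,h)
round 1: derive span(a,h) via R2 from road(a,d), link(d,h)
round 1: derive span(a,i) via R2 from road(a,d), link(d,i)
round 1: derive span(c,d) via R2 from road(c,h), link(h,d)
round 1: derive span(e,i) via R2 from road(e,d), link(d,i)
round 1: derive span(h,h) via R2 from road(h,d), link(d,h)
round 1: derive span(h,i) via R2 from road(h,d), link(d,i)
round 1: derive span(i,d) via R2 from road(i,h), link(h,d)
round 1: derive span(j,d) via R2 from road(j,h), link(h,d)
round 2: derive span(c,i) via R1 from span(c,d), link(d,i)
round 2: derive span(i,i) via R1 from span(i,d), link(d,i)
round 2: derive span(j,i) via R1 from span(j,d), link(d,i)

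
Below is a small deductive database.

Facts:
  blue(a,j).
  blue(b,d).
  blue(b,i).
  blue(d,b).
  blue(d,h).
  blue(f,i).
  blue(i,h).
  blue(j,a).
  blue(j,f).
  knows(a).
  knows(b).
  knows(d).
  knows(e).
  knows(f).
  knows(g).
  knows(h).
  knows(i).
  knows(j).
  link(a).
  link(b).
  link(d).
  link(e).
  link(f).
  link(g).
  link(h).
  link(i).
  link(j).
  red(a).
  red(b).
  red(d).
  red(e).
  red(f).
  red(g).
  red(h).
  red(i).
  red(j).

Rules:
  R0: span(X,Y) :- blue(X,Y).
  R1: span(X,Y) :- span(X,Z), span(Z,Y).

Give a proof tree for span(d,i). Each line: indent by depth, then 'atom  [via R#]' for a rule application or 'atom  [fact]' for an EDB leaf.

round 1: derive span(a,j) via R0 from blue(a,j)
round 1: derive span(b,d) via R0 from blue(b,d)
round 1: derive span(b,i) via R0 from blue(b,i)
round 1: derive span(d,b) via R0 from blue(d,b)
round 1: derive span(d,h) via R0 from blue(d,h)
round 1: derive span(f,i) via R0 from blue(f,i)
round 1: derive span(i,h) via R0 from blue(i,h)
round 1: derive span(j,a) via R0 from blue(j,a)
round 1: derive span(j,f) via R0 from blue(j,f)
round 2: derive span(a,a) via R1 from span(a,j), span(j,a)
round 2: derive span(a,f) via R1 from span(a,j), span(j,f)
round 2: derive span(b,b) via R1 from span(b,d), span(d,b)
round 2: derive span(b,h) via R1 from span(b,d), span(d,h)
round 2: derive span(d,d) via R1 from span(d,b), span(b,d)
round 2: derive span(d,i) via R1 from span(d,b), span(b,i)
round 2: derive span(f,h) via R1 from span(f,i), span(i,h)
round 2: derive span(j,i) via R1 from span(j,f), span(f,i)
round 2: derive span(j,j) via R1 from span(j,a), span(a,j)
round 3: derive span(a,h) via R1 from span(a,f), span(f,h)
round 3: derive span(a,i) via R1 from span(a,f), span(f,i)
round 3: derive span(j,h) via R1 from span(j,f), span(f,h)

span(d,i)  [via R1]
  span(d,b)  [via R0]
    blue(d,b)  [fact]
  span(b,i)  [via R0]
    blue(b,i)  [fact]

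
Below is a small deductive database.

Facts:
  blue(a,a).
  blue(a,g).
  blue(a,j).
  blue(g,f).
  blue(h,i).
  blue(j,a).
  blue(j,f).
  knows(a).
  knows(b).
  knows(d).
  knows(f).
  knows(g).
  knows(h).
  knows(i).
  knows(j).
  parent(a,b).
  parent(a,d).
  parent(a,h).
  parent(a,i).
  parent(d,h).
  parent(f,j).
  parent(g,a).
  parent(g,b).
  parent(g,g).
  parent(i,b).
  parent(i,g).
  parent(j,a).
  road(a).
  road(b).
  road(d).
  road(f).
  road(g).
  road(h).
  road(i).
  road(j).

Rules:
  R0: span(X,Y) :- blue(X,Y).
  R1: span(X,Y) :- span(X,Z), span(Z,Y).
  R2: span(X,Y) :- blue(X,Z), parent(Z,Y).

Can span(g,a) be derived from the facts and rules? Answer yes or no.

yes

round 1: derive span(a,a) via R0 from blue(a,a)
round 1: derive span(a,g) via R0 from blue(a,g)
round 1: derive span(a,j) via R0 from blue(a,j)
round 1: derive span(g,f) via R0 from blue(g,f)
round 1: derive span(h,i) via R0 from blue(h,i)
round 1: derive span(j,a) via R0 from blue(j,a)
round 1: derive span(j,f) via R0 from blue(j,f)
round 1: derive span(a,b) via R2 from blue(a,a), parent(a,b)
round 1: derive span(a,d) via R2 from blue(a,a), parent(a,d)
round 1: derive span(a,h) via R2 from blue(a,a), parent(a,h)
round 1: derive span(a,i) via R2 from blue(a,a), parent(a,i)
round 1: derive span(g,j) via R2 from blue(g,f), parent(f,j)
round 1: derive span(h,b) via R2 from blue(h,i), parent(i,b)
round 1: derive span(h,g) via R2 from blue(h,i), parent(i,g)
round 1: derive span(j,b) via R2 from blue(j,a), parent(a,b)
round 1: derive span(j,d) via R2 from blue(j,a), parent(a,d)
round 1: derive span(j,h) via R2 from blue(j,a), parent(a,h)
round 1: derive span(j,i) via R2 from blue(j,a), parent(a,i)
round 1: derive span(j,j) via R2 from blue(j,f), parent(f,j)
round 2: derive span(a,f) via R1 from span(a,g), span(g,f)
round 2: derive span(g,a) via R1 from span(g,j), span(j,a)
round 2: derive span(g,b) via R1 from span(g,j), span(j,b)
round 2: derive span(g,d) via R1 from span(g,j), span(j,d)
round 2: derive span(g,h) via R1 from span(g,j), span(j,h)
round 2: derive span(g,i) via R1 from span(g,j), span(j,i)
round 2: derive span(h,f) via R1 from span(h,g), span(g,f)
round 2: derive span(h,j) via R1 from span(h,g), span(g,j)
round 2: derive span(j,g) via R1 from span(j,a), span(a,g)
round 3: derive span(g,g) via R1 from span(g,a), span(a,g)
round 3: derive span(h,a) via R1 from span(h,g), span(g,a)
round 3: derive span(h,d) via R1 from span(h,g), span(g,d)
round 3: derive span(h,h) via R1 from span(h,g), span(g,h)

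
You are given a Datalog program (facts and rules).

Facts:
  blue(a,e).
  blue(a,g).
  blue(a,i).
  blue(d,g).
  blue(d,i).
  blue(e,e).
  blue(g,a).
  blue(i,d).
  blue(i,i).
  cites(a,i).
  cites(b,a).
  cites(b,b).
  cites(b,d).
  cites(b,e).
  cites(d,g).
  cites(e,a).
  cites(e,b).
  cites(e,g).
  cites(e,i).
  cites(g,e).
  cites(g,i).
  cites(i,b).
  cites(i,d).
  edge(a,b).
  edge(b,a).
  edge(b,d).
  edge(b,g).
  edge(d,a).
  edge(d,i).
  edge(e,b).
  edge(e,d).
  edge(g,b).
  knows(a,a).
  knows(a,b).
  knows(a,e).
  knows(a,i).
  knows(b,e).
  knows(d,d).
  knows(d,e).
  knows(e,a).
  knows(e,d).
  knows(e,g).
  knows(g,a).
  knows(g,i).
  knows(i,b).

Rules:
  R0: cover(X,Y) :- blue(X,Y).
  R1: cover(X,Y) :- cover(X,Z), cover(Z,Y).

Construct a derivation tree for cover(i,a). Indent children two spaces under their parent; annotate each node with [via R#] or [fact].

cover(i,a)  [via R1]
  cover(i,d)  [via R0]
    blue(i,d)  [fact]
  cover(d,a)  [via R1]
    cover(d,g)  [via R0]
      blue(d,g)  [fact]
    cover(g,a)  [via R0]
      blue(g,a)  [fact]

round 1: derive cover(a,e) via R0 from blue(a,e)
round 1: derive cover(a,g) via R0 from blue(a,g)
round 1: derive cover(a,i) via R0 from blue(a,i)
round 1: derive cover(d,g) via R0 from blue(d,g)
round 1: derive cover(d,i) via R0 from blue(d,i)
round 1: derive cover(e,e) via R0 from blue(e,e)
round 1: derive cover(g,a) via R0 from blue(g,a)
round 1: derive cover(i,d) via R0 from blue(i,d)
round 1: derive cover(i,i) via R0 from blue(i,i)
round 2: derive cover(a,a) via R1 from cover(a,g), cover(g,a)
round 2: derive cover(a,d) via R1 from cover(a,i), cover(i,d)
round 2: derive cover(d,a) via R1 from cover(d,g), cover(g,a)
round 2: derive cover(d,d) via R1 from cover(d,i), cover(i,d)
round 2: derive cover(g,e) via R1 from cover(g,a), cover(a,e)
round 2: derive cover(g,g) via R1 from cover(g,a), cover(a,g)
round 2: derive cover(g,i) via R1 from cover(g,a), cover(a,i)
round 2: derive cover(i,g) via R1 from cover(i,d), cover(d,g)
round 3: derive cover(d,e) via R1 from cover(d,a), cover(a,e)
round 3: derive cover(g,d) via R1 from cover(g,a), cover(a,d)
round 3: derive cover(i,a) via R1 from cover(i,d), cover(d,a)
round 3: derive cover(i,e) via R1 from cover(i,g), cover(g,e)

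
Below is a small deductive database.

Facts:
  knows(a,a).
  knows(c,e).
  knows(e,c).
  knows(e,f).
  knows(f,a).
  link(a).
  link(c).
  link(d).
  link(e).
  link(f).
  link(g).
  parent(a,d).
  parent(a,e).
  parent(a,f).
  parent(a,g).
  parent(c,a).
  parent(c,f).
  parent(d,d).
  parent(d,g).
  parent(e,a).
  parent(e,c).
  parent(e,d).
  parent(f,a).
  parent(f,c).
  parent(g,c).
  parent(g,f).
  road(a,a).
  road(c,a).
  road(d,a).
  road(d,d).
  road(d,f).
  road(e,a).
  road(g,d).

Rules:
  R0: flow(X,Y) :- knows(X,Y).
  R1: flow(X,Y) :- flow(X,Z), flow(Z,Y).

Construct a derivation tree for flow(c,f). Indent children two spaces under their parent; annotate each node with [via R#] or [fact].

round 1: derive flow(a,a) via R0 from knows(a,a)
round 1: derive flow(c,e) via R0 from knows(c,e)
round 1: derive flow(e,c) via R0 from knows(e,c)
round 1: derive flow(e,f) via R0 from knows(e,f)
round 1: derive flow(f,a) via R0 from knows(f,a)
round 2: derive flow(c,c) via R1 from flow(c,e), flow(e,c)
round 2: derive flow(c,f) via R1 from flow(c,e), flow(e,f)
round 2: derive flow(e,a) via R1 from flow(e,f), flow(f,a)
round 2: derive flow(e,e) via R1 from flow(e,c), flow(c,e)
round 3: derive flow(c,a) via R1 from flow(c,e), flow(e,a)

flow(c,f)  [via R1]
  flow(c,e)  [via R0]
    knows(c,e)  [fact]
  flow(e,f)  [via R0]
    knows(e,f)  [fact]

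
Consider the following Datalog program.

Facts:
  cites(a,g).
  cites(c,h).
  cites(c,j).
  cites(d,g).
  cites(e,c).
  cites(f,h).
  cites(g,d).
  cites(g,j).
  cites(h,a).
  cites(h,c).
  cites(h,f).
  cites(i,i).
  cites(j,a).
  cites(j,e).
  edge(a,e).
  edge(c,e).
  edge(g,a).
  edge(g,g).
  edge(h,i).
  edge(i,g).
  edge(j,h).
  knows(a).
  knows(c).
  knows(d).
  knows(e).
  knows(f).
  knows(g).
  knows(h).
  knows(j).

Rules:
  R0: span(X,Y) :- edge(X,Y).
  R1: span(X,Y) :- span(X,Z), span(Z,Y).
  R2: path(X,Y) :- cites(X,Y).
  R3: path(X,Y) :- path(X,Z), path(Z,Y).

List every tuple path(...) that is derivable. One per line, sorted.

round 1: derive path(a,g) via R2 from cites(a,g)
round 1: derive path(c,h) via R2 from cites(c,h)
round 1: derive path(c,j) via R2 from cites(c,j)
round 1: derive path(d,g) via R2 from cites(d,g)
round 1: derive path(e,c) via R2 from cites(e,c)
round 1: derive path(f,h) via R2 from cites(f,h)
round 1: derive path(g,d) via R2 from cites(g,d)
round 1: derive path(g,j) via R2 from cites(g,j)
round 1: derive path(h,a) via R2 from cites(h,a)
round 1: derive path(h,c) via R2 from cites(h,c)
round 1: derive path(h,f) via R2 from cites(h,f)
round 1: derive path(i,i) via R2 from cites(i,i)
round 1: derive path(j,a) via R2 from cites(j,a)
round 1: derive path(j,e) via R2 from cites(j,e)
round 2: derive path(a,d) via R3 from path(a,g), path(g,d)
round 2: derive path(a,j) via R3 from path(a,g), path(g,j)
round 2: derive path(c,a) via R3 from path(c,h), path(h,a)
round 2: derive path(c,c) via R3 from path(c,h), path(h,c)
round 2: derive path(c,e) via R3 from path(c,j), path(j,e)
round 2: derive path(c,f) via R3 from path(c,h), path(h,f)
round 2: derive path(d,d) via R3 from path(d,g), path(g,d)
round 2: derive path(d,j) via R3 from path(d,g), path(g,j)
round 2: derive path(e,h) via R3 from path(e,c), path(c,h)
round 2: derive path(e,j) via R3 from path(e,c), path(c,j)
round 2: derive path(f,a) via R3 from path(f,h), path(h,a)
round 2: derive path(f,c) via R3 from path(f,h), path(h,c)
round 2: derive path(f,f) via R3 from path(f,h), path(h,f)
round 2: derive path(g,a) via R3 from path(g,j), path(j,a)
round 2: derive path(g,e) via R3 from path(g,j), path(j,e)
round 2: derive path(g,g) via R3 from path(g,d), path(d,g)
round 2: derive path(h,g) via R3 from path(h,a), path(a,g)
round 2: derive path(h,h) via R3 from path(h,c), path(c,h)
round 2: derive path(h,j) via R3 from path(h,c), path(c,j)
round 2: derive path(j,c) via R3 from path(j,e), path(e,c)
round 2: derive path(j,g) via R3 from path(j,a), path(a,g)
round 3: derive path(a,a) via R3 from path(a,g), path(g,a)
round 3: derive path(a,c) via R3 from path(a,j), path(j,c)
round 3: derive path(a,e) via R3 from path(a,g), path(g,e)
round 3: derive path(c,d) via R3 from path(c,a), path(a,d)
round 3: derive path(c,g) via R3 from path(c,a), path(a,g)
round 3: derive path(d,a) via R3 from path(d,g), path(g,a)
round 3: derive path(d,c) via R3 from path(d,j), path(j,c)
round 3: derive path(d,e) via R3 from path(d,g), path(g,e)
round 3: derive path(e,a) via R3 from path(e,c), path(c,a)
round 3: derive path(e,e) via R3 from path(e,c), path(c,e)
round 3: derive path(e,f) via R3 from path(e,c), path(c,f)
round 3: derive path(e,g) via R3 from path(e,h), path(h,g)
round 3: derive path(f,d) via R3 from path(f,a), path(a,d)
round 3: derive path(f,e) via R3 from path(f,c), path(c,e)
round 3: derive path(f,g) via R3 from path(f,a), path(a,g)
round 3: derive path(f,j) via R3 from path(f,a), path(a,j)
round 3: derive path(g,c) via R3 from path(g,e), path(e,c)
round 3: derive path(g,h) via R3 from path(g,e), path(e,h)
round 3: derive path(h,d) via R3 from path(h,a), path(a,d)
round 3: derive path(h,e) via R3 from path(h,c), path(c,e)
round 3: derive path(j,d) via R3 from path(j,a), path(a,d)
round 3: derive path(j,f) via R3 from path(j,c), path(c,f)
round 3: derive path(j,h) via R3 from path(j,c), path(c,h)
round 3: derive path(j,j) via R3 from path(j,a), path(a,j)
round 4: derive path(a,f) via R3 from path(a,c), path(c,f)
round 4: derive path(a,h) via R3 from path(a,c), path(c,h)
round 4: derive path(d,f) via R3 from path(d,c), path(c,f)
round 4: derive path(d,h) via R3 from path(d,c), path(c,h)
round 4: derive path(e,d) via R3 from path(e,a), path(a,d)
round 4: derive path(g,f) via R3 from path(g,c), path(c,f)

path(a,a)
path(a,c)
path(a,d)
path(a,e)
path(a,f)
path(a,g)
path(a,h)
path(a,j)
path(c,a)
path(c,c)
path(c,d)
path(c,e)
path(c,f)
path(c,g)
path(c,h)
path(c,j)
path(d,a)
path(d,c)
path(d,d)
path(d,e)
path(d,f)
path(d,g)
path(d,h)
path(d,j)
path(e,a)
path(e,c)
path(e,d)
path(e,e)
path(e,f)
path(e,g)
path(e,h)
path(e,j)
path(f,a)
path(f,c)
path(f,d)
path(f,e)
path(f,f)
path(f,g)
path(f,h)
path(f,j)
path(g,a)
path(g,c)
path(g,d)
path(g,e)
path(g,f)
path(g,g)
path(g,h)
path(g,j)
path(h,a)
path(h,c)
path(h,d)
path(h,e)
path(h,f)
path(h,g)
path(h,h)
path(h,j)
path(i,i)
path(j,a)
path(j,c)
path(j,d)
path(j,e)
path(j,f)
path(j,g)
path(j,h)
path(j,j)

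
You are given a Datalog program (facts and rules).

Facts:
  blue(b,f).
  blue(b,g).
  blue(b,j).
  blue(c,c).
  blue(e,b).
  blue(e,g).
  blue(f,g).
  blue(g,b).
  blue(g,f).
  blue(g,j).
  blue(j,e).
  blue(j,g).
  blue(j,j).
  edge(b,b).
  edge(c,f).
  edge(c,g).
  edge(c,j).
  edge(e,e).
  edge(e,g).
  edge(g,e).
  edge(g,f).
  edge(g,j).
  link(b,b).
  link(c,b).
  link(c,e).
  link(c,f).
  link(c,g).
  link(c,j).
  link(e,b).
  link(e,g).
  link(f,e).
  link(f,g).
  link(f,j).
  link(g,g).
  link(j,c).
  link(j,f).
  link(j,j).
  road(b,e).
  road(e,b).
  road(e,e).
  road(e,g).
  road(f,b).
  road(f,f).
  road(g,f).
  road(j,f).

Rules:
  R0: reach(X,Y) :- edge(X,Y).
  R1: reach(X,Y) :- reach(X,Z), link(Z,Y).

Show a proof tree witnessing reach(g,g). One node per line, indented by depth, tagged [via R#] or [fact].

round 1: derive reach(b,b) via R0 from edge(b,b)
round 1: derive reach(c,f) via R0 from edge(c,f)
round 1: derive reach(c,g) via R0 from edge(c,g)
round 1: derive reach(c,j) via R0 from edge(c,j)
round 1: derive reach(e,e) via R0 from edge(e,e)
round 1: derive reach(e,g) via R0 from edge(e,g)
round 1: derive reach(g,e) via R0 from edge(g,e)
round 1: derive reach(g,f) via R0 from edge(g,f)
round 1: derive reach(g,j) via R0 from edge(g,j)
round 2: derive reach(c,c) via R1 from reach(c,j), link(j,c)
round 2: derive reach(c,e) via R1 from reach(c,f), link(f,e)
round 2: derive reach(e,b) via R1 from reach(e,e), link(e,b)
round 2: derive reach(g,b) via R1 from reach(g,e), link(e,b)
round 2: derive reach(g,c) via R1 from reach(g,j), link(j,c)
round 2: derive reach(g,g) via R1 from reach(g,e), link(e,g)
round 3: derive reach(c,b) via R1 from reach(c,c), link(c,b)

reach(g,g)  [via R1]
  reach(g,e)  [via R0]
    edge(g,e)  [fact]
  link(e,g)  [fact]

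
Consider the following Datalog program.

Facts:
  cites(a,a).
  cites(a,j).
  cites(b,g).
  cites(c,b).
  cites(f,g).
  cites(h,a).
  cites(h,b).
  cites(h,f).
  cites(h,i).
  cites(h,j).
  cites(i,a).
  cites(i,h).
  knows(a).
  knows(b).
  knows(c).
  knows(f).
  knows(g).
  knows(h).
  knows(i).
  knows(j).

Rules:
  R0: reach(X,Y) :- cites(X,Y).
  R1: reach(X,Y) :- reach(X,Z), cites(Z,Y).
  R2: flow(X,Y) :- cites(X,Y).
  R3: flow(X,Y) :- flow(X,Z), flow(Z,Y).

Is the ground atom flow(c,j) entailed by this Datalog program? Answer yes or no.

round 1: derive flow(a,a) via R2 from cites(a,a)
round 1: derive flow(a,j) via R2 from cites(a,j)
round 1: derive flow(b,g) via R2 from cites(b,g)
round 1: derive flow(c,b) via R2 from cites(c,b)
round 1: derive flow(f,g) via R2 from cites(f,g)
round 1: derive flow(h,a) via R2 from cites(h,a)
round 1: derive flow(h,b) via R2 from cites(h,b)
round 1: derive flow(h,f) via R2 from cites(h,f)
round 1: derive flow(h,i) via R2 from cites(h,i)
round 1: derive flow(h,j) via R2 from cites(h,j)
round 1: derive flow(i,a) via R2 from cites(i,a)
round 1: derive flow(i,h) via R2 from cites(i,h)
round 2: derive flow(c,g) via R3 from flow(c,b), flow(b,g)
round 2: derive flow(h,g) via R3 from flow(h,b), flow(b,g)
round 2: derive flow(h,h) via R3 from flow(h,i), flow(i,h)
round 2: derive flow(i,b) via R3 from flow(i,h), flow(h,b)
round 2: derive flow(i,f) via R3 from flow(i,h), flow(h,f)
round 2: derive flow(i,i) via R3 from flow(i,h), flow(h,i)
round 2: derive flow(i,j) via R3 from flow(i,a), flow(a,j)
round 3: derive flow(i,g) via R3 from flow(i,b), flow(b,g)

no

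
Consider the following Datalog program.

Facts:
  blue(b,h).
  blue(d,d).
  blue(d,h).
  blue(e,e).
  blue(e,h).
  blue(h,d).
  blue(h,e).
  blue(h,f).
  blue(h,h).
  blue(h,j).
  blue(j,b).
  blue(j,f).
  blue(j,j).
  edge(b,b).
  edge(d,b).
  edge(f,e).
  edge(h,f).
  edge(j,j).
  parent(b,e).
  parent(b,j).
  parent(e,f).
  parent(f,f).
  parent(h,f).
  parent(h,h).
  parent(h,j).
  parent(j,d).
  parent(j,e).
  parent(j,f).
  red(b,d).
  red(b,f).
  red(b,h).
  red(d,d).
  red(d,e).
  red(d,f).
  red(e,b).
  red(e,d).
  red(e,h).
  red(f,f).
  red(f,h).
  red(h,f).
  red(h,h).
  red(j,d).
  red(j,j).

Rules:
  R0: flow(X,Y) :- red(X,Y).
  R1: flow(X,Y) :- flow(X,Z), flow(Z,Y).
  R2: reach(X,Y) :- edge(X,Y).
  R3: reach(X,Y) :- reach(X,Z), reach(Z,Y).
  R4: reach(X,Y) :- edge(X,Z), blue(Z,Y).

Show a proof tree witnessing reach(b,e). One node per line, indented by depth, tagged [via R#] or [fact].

round 1: derive reach(b,b) via R2 from edge(b,b)
round 1: derive reach(d,b) via R2 from edge(d,b)
round 1: derive reach(f,e) via R2 from edge(f,e)
round 1: derive reach(h,f) via R2 from edge(h,f)
round 1: derive reach(j,j) via R2 from edge(j,j)
round 1: derive reach(b,h) via R4 from edge(b,b), blue(b,h)
round 1: derive reach(d,h) via R4 from edge(d,b), blue(b,h)
round 1: derive reach(f,h) via R4 from edge(f,e), blue(e,h)
round 1: derive reach(j,b) via R4 from edge(j,j), blue(j,b)
round 1: derive reach(j,f) via R4 from edge(j,j), blue(j,f)
round 2: derive reach(b,f) via R3 from reach(b,h), reach(h,f)
round 2: derive reach(d,f) via R3 from reach(d,h), reach(h,f)
round 2: derive reach(f,f) via R3 from reach(f,h), reach(h,f)
round 2: derive reach(h,e) via R3 from reach(h,f), reach(f,e)
round 2: derive reach(h,h) via R3 from reach(h,f), reach(f,h)
round 2: derive reach(j,e) via R3 from reach(j,f), reach(f,e)
round 2: derive reach(j,h) via R3 from reach(j,b), reach(b,h)
round 3: derive reach(b,e) via R3 from reach(b,f), reach(f,e)
round 3: derive reach(d,e) via R3 from reach(d,f), reach(f,e)

reach(b,e)  [via R3]
  reach(b,f)  [via R3]
    reach(b,h)  [via R4]
      edge(b,b)  [fact]
      blue(b,h)  [fact]
    reach(h,f)  [via R2]
      edge(h,f)  [fact]
  reach(f,e)  [via R2]
    edge(f,e)  [fact]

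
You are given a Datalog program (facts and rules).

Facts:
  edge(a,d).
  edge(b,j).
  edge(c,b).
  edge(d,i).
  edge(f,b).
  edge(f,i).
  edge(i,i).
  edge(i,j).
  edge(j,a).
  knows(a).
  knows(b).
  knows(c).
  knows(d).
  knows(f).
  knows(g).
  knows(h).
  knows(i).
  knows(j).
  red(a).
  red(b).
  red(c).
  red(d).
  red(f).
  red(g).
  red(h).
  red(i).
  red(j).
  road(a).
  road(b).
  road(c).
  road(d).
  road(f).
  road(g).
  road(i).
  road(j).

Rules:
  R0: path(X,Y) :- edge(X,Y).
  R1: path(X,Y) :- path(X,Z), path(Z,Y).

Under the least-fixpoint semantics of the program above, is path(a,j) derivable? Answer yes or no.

yes

round 1: derive path(a,d) via R0 from edge(a,d)
round 1: derive path(b,j) via R0 from edge(b,j)
round 1: derive path(c,b) via R0 from edge(c,b)
round 1: derive path(d,i) via R0 from edge(d,i)
round 1: derive path(f,b) via R0 from edge(f,b)
round 1: derive path(f,i) via R0 from edge(f,i)
round 1: derive path(i,i) via R0 from edge(i,i)
round 1: derive path(i,j) via R0 from edge(i,j)
round 1: derive path(j,a) via R0 from edge(j,a)
round 2: derive path(a,i) via R1 from path(a,d), path(d,i)
round 2: derive path(b,a) via R1 from path(b,j), path(j,a)
round 2: derive path(c,j) via R1 from path(c,b), path(b,j)
round 2: derive path(d,j) via R1 from path(d,i), path(i,j)
round 2: derive path(f,j) via R1 from path(f,b), path(b,j)
round 2: derive path(i,a) via R1 from path(i,j), path(j,a)
round 2: derive path(j,d) via R1 from path(j,a), path(a,d)
round 3: derive path(a,a) via R1 from path(a,i), path(i,a)
round 3: derive path(a,j) via R1 from path(a,d), path(d,j)
round 3: derive path(b,d) via R1 from path(b,a), path(a,d)
round 3: derive path(b,i) via R1 from path(b,a), path(a,i)
round 3: derive path(c,a) via R1 from path(c,b), path(b,a)
round 3: derive path(c,d) via R1 from path(c,j), path(j,d)
round 3: derive path(d,a) via R1 from path(d,i), path(i,a)
round 3: derive path(d,d) via R1 from path(d,j), path(j,d)
round 3: derive path(f,a) via R1 from path(f,b), path(b,a)
round 3: derive path(f,d) via R1 from path(f,j), path(j,d)
round 3: derive path(i,d) via R1 from path(i,a), path(a,d)
round 3: derive path(j,i) via R1 from path(j,a), path(a,i)
round 3: derive path(j,j) via R1 from path(j,d), path(d,j)
round 4: derive path(c,i) via R1 from path(c,a), path(a,i)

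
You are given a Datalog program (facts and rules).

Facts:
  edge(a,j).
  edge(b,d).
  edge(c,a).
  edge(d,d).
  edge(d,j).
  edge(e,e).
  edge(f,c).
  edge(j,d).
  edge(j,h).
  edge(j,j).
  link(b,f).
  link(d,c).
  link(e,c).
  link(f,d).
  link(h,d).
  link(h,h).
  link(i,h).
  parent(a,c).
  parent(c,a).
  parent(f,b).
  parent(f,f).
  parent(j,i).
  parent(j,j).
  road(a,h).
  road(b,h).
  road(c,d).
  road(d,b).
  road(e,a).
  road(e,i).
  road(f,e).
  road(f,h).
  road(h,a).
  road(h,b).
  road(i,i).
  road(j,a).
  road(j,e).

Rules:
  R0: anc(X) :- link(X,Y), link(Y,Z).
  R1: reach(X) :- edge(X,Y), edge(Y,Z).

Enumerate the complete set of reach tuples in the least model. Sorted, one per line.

reach(a)
reach(b)
reach(c)
reach(d)
reach(e)
reach(f)
reach(j)

round 1: derive reach(a) via R1 from edge(a,j), edge(j,d)
round 1: derive reach(b) via R1 from edge(b,d), edge(d,d)
round 1: derive reach(c) via R1 from edge(c,a), edge(a,j)
round 1: derive reach(d) via R1 from edge(d,d), edge(d,d)
round 1: derive reach(e) via R1 from edge(e,e), edge(e,e)
round 1: derive reach(f) via R1 from edge(f,c), edge(c,a)
round 1: derive reach(j) via R1 from edge(j,d), edge(d,d)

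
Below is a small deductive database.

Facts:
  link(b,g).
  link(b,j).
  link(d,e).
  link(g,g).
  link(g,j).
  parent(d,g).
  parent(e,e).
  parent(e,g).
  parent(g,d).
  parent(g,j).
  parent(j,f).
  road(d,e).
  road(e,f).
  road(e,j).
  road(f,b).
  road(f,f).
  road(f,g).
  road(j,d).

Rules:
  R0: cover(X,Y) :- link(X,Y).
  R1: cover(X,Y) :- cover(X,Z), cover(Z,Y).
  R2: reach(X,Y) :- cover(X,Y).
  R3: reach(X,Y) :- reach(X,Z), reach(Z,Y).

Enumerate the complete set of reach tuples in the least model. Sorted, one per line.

reach(b,g)
reach(b,j)
reach(d,e)
reach(g,g)
reach(g,j)

round 1: derive cover(b,g) via R0 from link(b,g)
round 1: derive cover(b,j) via R0 from link(b,j)
round 1: derive cover(d,e) via R0 from link(d,e)
round 1: derive cover(g,g) via R0 from link(g,g)
round 1: derive cover(g,j) via R0 from link(g,j)
round 2: derive reach(b,g) via R2 from cover(b,g)
round 2: derive reach(b,j) via R2 from cover(b,j)
round 2: derive reach(d,e) via R2 from cover(d,e)
round 2: derive reach(g,g) via R2 from cover(g,g)
round 2: derive reach(g,j) via R2 from cover(g,j)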